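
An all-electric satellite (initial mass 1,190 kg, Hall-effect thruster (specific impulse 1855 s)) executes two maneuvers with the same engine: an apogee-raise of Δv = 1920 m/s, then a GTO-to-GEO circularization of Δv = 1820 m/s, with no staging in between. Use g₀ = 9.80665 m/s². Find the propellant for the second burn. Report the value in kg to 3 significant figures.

propellant for the second burn ≈ 102 kg

v_e = Isp · g₀ = 1855 × 9.80665 = 18191.3 m/s.
After the first burn: m = 1190 × exp(−1920/18191.3) = 1190 × 0.89983 = 1,070.8 kg.
After the second burn: m = 1,070.8 × exp(−1820/18191.3) = 1,070.8 × 0.90479 = 968.849 kg.
Second-burn propellant = 1,070.8 − 968.849 = 101.951 kg.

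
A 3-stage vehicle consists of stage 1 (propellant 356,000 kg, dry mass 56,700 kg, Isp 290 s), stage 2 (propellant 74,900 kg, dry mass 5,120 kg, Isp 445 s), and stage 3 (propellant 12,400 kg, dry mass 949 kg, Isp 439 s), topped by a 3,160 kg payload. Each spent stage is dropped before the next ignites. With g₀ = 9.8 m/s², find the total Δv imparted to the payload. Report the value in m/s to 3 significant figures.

Ignition mass of stage 1 = 356,000+56,700 + 74,900+5,120 + 12,400+949 + 3,160 = 509,229 kg.
Stage 1: m₀ = 509,229 kg, m_f = 509,229 − 356,000 = 153,229 kg; Δv = 290×9.8×ln(3.323) = 2842.0×1.2010 ≈ 3413 m/s.
Stage 2: m₀ = 96,529 kg, m_f = 96,529 − 74,900 = 21,629 kg; Δv = 445×9.8×ln(4.463) = 4361.0×1.4958 ≈ 6523 m/s.
Stage 3: m₀ = 16,509 kg, m_f = 16,509 − 12,400 = 4,109 kg; Δv = 439×9.8×ln(4.018) = 4302.2×1.3907 ≈ 5983 m/s.
Total Δv = 3413 + 6523 + 5983 = 15919 m/s.

Δv ≈ 15900 m/s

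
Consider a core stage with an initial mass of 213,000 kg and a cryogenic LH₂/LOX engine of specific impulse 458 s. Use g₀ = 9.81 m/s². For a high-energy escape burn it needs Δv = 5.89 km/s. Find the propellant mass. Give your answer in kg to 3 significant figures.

v_e = Isp · g₀ = 458 × 9.81 = 4493.0 m/s.
m₀/m_f = exp(Δv / v_e) = exp(5890 / 4493.0) = exp(1.3109) = 3.7096.
m_f = 213,000 / 3.7096 = 57,418.6 kg, so propellant = m₀ − m_f = 213,000 − 57,418.6 = 155,581.4 kg.

propellant mass ≈ 156000 kg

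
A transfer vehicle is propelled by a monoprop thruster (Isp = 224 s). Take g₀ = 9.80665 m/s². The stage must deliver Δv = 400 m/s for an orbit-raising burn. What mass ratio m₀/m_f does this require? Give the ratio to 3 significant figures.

v_e = Isp · g₀ = 224 × 9.80665 = 2196.7 m/s.
m₀/m_f = exp(Δv / v_e) = exp(400 / 2196.7) = exp(0.1821) = 1.1997.

mass ratio ≈ 1.20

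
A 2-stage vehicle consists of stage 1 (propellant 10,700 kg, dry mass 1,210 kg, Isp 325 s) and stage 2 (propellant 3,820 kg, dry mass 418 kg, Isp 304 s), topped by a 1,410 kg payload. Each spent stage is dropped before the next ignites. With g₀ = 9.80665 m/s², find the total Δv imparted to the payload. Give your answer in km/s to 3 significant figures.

Δv ≈ 6.36 km/s

Ignition mass of stage 1 = 10,700+1,210 + 3,820+418 + 1,410 = 17,558 kg.
Stage 1: m₀ = 17,558 kg, m_f = 17,558 − 10,700 = 6,858 kg; Δv = 325×9.80665×ln(2.56) = 3187.2×0.9401 ≈ 2996 m/s.
Stage 2: m₀ = 5,648 kg, m_f = 5,648 − 3,820 = 1,828 kg; Δv = 304×9.80665×ln(3.09) = 2981.2×1.1281 ≈ 3363 m/s.
Total Δv = 2996 + 3363 = 6359 m/s.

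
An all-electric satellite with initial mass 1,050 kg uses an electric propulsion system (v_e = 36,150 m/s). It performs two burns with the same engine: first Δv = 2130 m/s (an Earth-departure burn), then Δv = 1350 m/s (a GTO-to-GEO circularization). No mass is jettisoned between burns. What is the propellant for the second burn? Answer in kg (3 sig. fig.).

After the first burn: m = 1050 × exp(−2130/36150.0) = 1050 × 0.94278 = 989.919 kg.
After the second burn: m = 989.919 × exp(−1350/36150.0) = 989.919 × 0.96334 = 953.629 kg.
Second-burn propellant = 989.919 − 953.629 = 36.29 kg.

propellant for the second burn ≈ 36.3 kg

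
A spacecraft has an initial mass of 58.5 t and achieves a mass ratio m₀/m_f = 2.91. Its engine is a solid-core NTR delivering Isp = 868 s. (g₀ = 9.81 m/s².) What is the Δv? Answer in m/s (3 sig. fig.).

v_e = Isp · g₀ = 868 × 9.81 = 8515.1 m/s.
By the Tsiolkovsky rocket equation, Δv = v_e · ln(2.91) = 8515.1 × 1.0682 ≈ 9095.4 m/s.

Δv ≈ 9100 m/s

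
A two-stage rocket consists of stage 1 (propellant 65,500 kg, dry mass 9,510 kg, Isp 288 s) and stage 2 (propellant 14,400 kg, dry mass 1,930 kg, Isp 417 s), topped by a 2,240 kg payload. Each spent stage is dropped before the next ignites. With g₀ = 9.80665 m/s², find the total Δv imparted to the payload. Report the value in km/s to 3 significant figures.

Ignition mass of stage 1 = 65,500+9,510 + 14,400+1,930 + 2,240 = 93,580 kg.
Stage 1: m₀ = 93,580 kg, m_f = 93,580 − 65,500 = 28,080 kg; Δv = 288×9.80665×ln(3.333) = 2824.3×1.2038 ≈ 3400 m/s.
Stage 2: m₀ = 18,570 kg, m_f = 18,570 − 14,400 = 4,170 kg; Δv = 417×9.80665×ln(4.453) = 4089.4×1.4936 ≈ 6108 m/s.
Total Δv = 3400 + 6108 = 9508 m/s.

Δv ≈ 9.51 km/s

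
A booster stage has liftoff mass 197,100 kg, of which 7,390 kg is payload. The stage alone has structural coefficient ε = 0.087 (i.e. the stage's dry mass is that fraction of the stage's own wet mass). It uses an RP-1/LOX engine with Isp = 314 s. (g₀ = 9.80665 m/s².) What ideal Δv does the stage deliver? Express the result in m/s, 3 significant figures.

Δv ≈ 6500 m/s

Stage wet mass = m₀ − payload = 197,100 − 7,390 = 189,710 kg.
Stage dry mass = ε × stage wet mass = 0.087 × 189,710 = 16,504.8 kg.
Burnout mass m_f = stage dry + payload = 16,504.8 + 7,390 = 23,894.8 kg.
v_e = Isp · g₀ = 314 × 9.80665 = 3079.3 m/s.
Using Δv = v_e ln(m₀/m_f): Δv = v_e · ln(197,100/23,894.8) = 3079.3 × ln(8.249) = 3079.3 × 2.1101 ≈ 6497 m/s.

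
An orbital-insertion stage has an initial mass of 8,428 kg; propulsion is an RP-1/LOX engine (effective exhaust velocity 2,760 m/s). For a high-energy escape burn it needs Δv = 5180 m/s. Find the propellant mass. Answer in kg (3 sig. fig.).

m₀/m_f = exp(Δv / v_e) = exp(5180 / 2760.0) = exp(1.8768) = 6.5326.
m_f = 8,428 / 6.5326 = 1,290.14 kg, so propellant = m₀ − m_f = 8,428 − 1,290.14 = 7,137.86 kg.

propellant mass ≈ 7140 kg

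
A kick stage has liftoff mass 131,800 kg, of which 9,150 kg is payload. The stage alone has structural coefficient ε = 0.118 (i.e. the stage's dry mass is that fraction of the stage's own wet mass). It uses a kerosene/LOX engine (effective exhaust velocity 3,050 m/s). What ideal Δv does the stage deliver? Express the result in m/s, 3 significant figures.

Stage wet mass = m₀ − payload = 131,800 − 9,150 = 122,650 kg.
Stage dry mass = ε × stage wet mass = 0.118 × 122,650 = 14,472.7 kg.
Burnout mass m_f = stage dry + payload = 14,472.7 + 9,150 = 23,622.7 kg.
Rocket equation: Δv = v_e · ln(131,800/23,622.7) = 3050.0 × ln(5.579) = 3050.0 × 1.7191 ≈ 5243 m/s.

Δv ≈ 5240 m/s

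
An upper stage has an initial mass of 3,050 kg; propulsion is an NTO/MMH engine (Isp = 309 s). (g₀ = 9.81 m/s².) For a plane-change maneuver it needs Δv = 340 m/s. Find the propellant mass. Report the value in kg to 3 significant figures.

propellant mass ≈ 324 kg

v_e = Isp · g₀ = 309 × 9.81 = 3031.3 m/s.
Using Δv = v_e ln(m₀/m_f): m₀/m_f = exp(Δv / v_e) = exp(340 / 3031.3) = exp(0.1122) = 1.1187.
m_f = 3,050 / 1.1187 = 2,726.38 kg, so propellant = m₀ − m_f = 3,050 − 2,726.38 = 323.62 kg.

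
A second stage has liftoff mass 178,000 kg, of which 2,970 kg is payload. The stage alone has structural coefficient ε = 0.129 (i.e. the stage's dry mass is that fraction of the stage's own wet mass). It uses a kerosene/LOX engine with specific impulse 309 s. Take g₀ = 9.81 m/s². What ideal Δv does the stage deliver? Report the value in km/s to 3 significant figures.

Stage wet mass = m₀ − payload = 178,000 − 2,970 = 175,030 kg.
Stage dry mass = ε × stage wet mass = 0.129 × 175,030 = 22,578.9 kg.
Burnout mass m_f = stage dry + payload = 22,578.9 + 2,970 = 25,548.9 kg.
v_e = Isp · g₀ = 309 × 9.81 = 3031.3 m/s.
Δv = v_e · ln(178,000/25,548.9) = 3031.3 × ln(6.967) = 3031.3 × 1.9412 ≈ 5884 m/s.

Δv ≈ 5.88 km/s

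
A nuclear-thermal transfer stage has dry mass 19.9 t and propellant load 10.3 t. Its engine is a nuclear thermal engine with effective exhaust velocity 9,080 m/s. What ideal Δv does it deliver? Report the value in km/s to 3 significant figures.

m₀ = m_dry + m_prop = 19.9 + 10.3 = 30.2 t.
Rocket equation: Δv = v_e · ln(m₀/m_f) = 9080.0 × ln(1.518) = 9080.0 × 0.4171 ≈ 3787.5 m/s.

Δv ≈ 3.79 km/s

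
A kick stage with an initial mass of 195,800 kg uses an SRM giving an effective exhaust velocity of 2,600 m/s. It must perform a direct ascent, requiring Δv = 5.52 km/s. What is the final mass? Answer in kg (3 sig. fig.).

final mass ≈ 23400 kg

m₀/m_f = exp(Δv / v_e) = exp(5520 / 2600.0) = exp(2.1231) = 8.3568.
m_f = m₀ / 8.3568 = 195,800 / 8.3568 = 23,430 kg.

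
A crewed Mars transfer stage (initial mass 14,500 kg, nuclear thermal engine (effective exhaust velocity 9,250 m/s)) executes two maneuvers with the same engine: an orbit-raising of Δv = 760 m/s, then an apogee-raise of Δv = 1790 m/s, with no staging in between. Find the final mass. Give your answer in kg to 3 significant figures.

After the first burn: m = 14500 × exp(−760/9250.0) = 14500 × 0.92112 = 13,356.2 kg.
After the second burn: m = 13,356.2 × exp(−1790/9250.0) = 13,356.2 × 0.82406 = 11,006.3 kg.

final mass ≈ 11000 kg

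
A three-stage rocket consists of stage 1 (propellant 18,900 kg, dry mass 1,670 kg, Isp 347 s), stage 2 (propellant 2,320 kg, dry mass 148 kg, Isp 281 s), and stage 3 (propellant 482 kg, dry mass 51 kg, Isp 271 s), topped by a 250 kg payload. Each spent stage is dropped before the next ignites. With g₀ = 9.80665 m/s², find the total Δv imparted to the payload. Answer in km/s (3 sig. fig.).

Ignition mass of stage 1 = 18,900+1,670 + 2,320+148 + 482+51 + 250 = 23,821 kg.
Stage 1: m₀ = 23,821 kg, m_f = 23,821 − 18,900 = 4,921 kg; Δv = 347×9.80665×ln(4.841) = 3402.9×1.5771 ≈ 5367 m/s.
Stage 2: m₀ = 3,251 kg, m_f = 3,251 − 2,320 = 931 kg; Δv = 281×9.80665×ln(3.492) = 2755.7×1.2505 ≈ 3446 m/s.
Stage 3: m₀ = 783 kg, m_f = 783 − 482 = 301 kg; Δv = 271×9.80665×ln(2.601) = 2657.6×0.9560 ≈ 2541 m/s.
Total Δv = 5367 + 3446 + 2541 = 11354 m/s.

Δv ≈ 11.4 km/s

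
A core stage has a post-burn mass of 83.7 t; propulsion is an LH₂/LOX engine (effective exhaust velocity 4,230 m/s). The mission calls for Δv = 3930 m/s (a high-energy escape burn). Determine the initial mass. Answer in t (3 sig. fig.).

m₀/m_f = exp(Δv / v_e) = exp(3930 / 4230.0) = exp(0.9291) = 2.5322.
m₀ = m_f × 2.5322 = 83.7 × 2.5322 = 211.945 t.

initial mass ≈ 212 t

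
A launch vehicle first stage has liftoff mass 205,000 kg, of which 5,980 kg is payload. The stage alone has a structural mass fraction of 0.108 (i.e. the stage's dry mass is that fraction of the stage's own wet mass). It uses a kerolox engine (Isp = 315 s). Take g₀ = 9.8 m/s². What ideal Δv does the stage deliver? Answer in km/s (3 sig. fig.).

Stage wet mass = m₀ − payload = 205,000 − 5,980 = 199,020 kg.
Stage dry mass = ε × stage wet mass = 0.108 × 199,020 = 21,494.2 kg.
Burnout mass m_f = stage dry + payload = 21,494.2 + 5,980 = 27,474.2 kg.
v_e = Isp · g₀ = 315 × 9.8 = 3087.0 m/s.
Δv = v_e · ln(205,000/27,474.2) = 3087.0 × ln(7.462) = 3087.0 × 2.0098 ≈ 6204 m/s.

Δv ≈ 6.20 km/s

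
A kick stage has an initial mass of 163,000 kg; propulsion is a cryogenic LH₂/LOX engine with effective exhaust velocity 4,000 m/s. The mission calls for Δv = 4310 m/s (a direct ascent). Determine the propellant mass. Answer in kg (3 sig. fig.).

propellant mass ≈ 108000 kg

m₀/m_f = exp(Δv / v_e) = exp(4310 / 4000.0) = exp(1.0775) = 2.9373.
m_f = 163,000 / 2.9373 = 55,493.1 kg, so propellant = m₀ − m_f = 163,000 − 55,493.1 = 107,506.9 kg.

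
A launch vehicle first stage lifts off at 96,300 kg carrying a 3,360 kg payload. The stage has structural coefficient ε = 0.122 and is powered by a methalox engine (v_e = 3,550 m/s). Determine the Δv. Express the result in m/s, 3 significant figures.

Stage wet mass = m₀ − payload = 96,300 − 3,360 = 92,940 kg.
Stage dry mass = ε × stage wet mass = 0.122 × 92,940 = 11,338.7 kg.
Burnout mass m_f = stage dry + payload = 11,338.7 + 3,360 = 14,698.7 kg.
By the Tsiolkovsky rocket equation, Δv = v_e · ln(96,300/14,698.7) = 3550.0 × ln(6.552) = 3550.0 × 1.8797 ≈ 6673 m/s.

Δv ≈ 6670 m/s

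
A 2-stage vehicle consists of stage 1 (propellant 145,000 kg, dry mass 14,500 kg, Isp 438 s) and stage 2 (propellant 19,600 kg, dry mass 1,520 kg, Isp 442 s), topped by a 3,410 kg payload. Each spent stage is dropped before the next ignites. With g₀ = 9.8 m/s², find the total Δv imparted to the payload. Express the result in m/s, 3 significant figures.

Δv ≈ 13600 m/s

Ignition mass of stage 1 = 145,000+14,500 + 19,600+1,520 + 3,410 = 184,030 kg.
Stage 1: m₀ = 184,030 kg, m_f = 184,030 − 145,000 = 39,030 kg; Δv = 438×9.8×ln(4.715) = 4292.4×1.5508 ≈ 6657 m/s.
Stage 2: m₀ = 24,530 kg, m_f = 24,530 − 19,600 = 4,930 kg; Δv = 442×9.8×ln(4.976) = 4331.6×1.6046 ≈ 6950 m/s.
Total Δv = 6657 + 6950 = 13607 m/s.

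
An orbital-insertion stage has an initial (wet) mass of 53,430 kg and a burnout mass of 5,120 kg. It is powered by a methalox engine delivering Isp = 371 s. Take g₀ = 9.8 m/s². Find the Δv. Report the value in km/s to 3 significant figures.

Δv ≈ 8.53 km/s

v_e = Isp · g₀ = 371 × 9.8 = 3635.8 m/s.
Δv = v_e · ln(m₀/m_f) = 3635.8 × ln(10.44) = 3635.8 × 2.3452 ≈ 8526.7 m/s.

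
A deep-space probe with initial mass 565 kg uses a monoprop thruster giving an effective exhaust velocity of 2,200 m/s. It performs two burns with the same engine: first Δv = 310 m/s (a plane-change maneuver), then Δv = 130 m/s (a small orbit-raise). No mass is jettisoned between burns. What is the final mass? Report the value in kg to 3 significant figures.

After the first burn: m = 565 × exp(−310/2200.0) = 565 × 0.86857 = 490.742 kg.
After the second burn: m = 490.742 × exp(−130/2200.0) = 490.742 × 0.94262 = 462.583 kg.

final mass ≈ 463 kg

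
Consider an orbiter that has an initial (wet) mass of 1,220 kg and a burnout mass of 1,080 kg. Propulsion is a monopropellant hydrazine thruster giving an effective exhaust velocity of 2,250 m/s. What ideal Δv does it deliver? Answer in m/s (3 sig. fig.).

Δv = v_e · ln(m₀/m_f) = 2250.0 × ln(1.13) = 2250.0 × 0.1219 ≈ 274.3 m/s.

Δv ≈ 274 m/s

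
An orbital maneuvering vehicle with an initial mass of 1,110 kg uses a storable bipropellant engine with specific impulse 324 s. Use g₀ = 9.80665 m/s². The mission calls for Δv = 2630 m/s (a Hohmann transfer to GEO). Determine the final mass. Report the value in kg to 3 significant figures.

final mass ≈ 485 kg

v_e = Isp · g₀ = 324 × 9.80665 = 3177.4 m/s.
Using Δv = v_e ln(m₀/m_f): m₀/m_f = exp(Δv / v_e) = exp(2630 / 3177.4) = exp(0.8277) = 2.2881.
m_f = m₀ / 2.2881 = 1,110 / 2.2881 = 485.119 kg.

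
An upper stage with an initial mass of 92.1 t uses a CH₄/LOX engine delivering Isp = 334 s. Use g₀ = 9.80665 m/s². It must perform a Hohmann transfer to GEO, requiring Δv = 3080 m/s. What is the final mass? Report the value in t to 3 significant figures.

final mass ≈ 36.0 t

v_e = Isp · g₀ = 334 × 9.80665 = 3275.4 m/s.
Rocket equation: m₀/m_f = exp(Δv / v_e) = exp(3080 / 3275.4) = exp(0.9403) = 2.5608.
m_f = m₀ / 2.5608 = 92.1 / 2.5608 = 35.9653 t.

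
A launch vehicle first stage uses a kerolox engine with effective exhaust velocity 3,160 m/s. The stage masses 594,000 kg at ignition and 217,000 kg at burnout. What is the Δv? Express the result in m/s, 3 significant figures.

Using Δv = v_e ln(m₀/m_f): Δv = v_e · ln(m₀/m_f) = 3160.0 × ln(2.737) = 3160.0 × 1.0070 ≈ 3182.1 m/s.

Δv ≈ 3180 m/s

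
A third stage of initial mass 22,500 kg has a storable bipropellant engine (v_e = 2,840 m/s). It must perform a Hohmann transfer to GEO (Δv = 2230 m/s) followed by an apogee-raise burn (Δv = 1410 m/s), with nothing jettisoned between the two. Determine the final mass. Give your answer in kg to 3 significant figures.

After the first burn: m = 22500 × exp(−2230/2840.0) = 22500 × 0.45602 = 10,260.5 kg.
After the second burn: m = 10,260.5 × exp(−1410/2840.0) = 10,260.5 × 0.60867 = 6,245.26 kg.

final mass ≈ 6250 kg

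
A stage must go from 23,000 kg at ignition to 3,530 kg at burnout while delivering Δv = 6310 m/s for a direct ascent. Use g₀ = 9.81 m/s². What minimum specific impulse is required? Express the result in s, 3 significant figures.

Isp ≈ 343 s

ln(m₀/m_f) = ln(23000/3530) = ln(6.516) = 1.8742.
From the ideal rocket equation, v_e = Δv / ln(m₀/m_f) = 6310 / 1.8742 = 3366.8 m/s.
Isp = v_e / g₀ = 3366.8 / 9.81 = 343.2 s.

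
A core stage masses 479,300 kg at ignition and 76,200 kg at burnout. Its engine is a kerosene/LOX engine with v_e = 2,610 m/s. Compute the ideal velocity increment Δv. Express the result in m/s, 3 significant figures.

Using Δv = v_e ln(m₀/m_f): Δv = v_e · ln(m₀/m_f) = 2610.0 × ln(6.29) = 2610.0 × 1.8390 ≈ 4799.7 m/s.

Δv ≈ 4800 m/s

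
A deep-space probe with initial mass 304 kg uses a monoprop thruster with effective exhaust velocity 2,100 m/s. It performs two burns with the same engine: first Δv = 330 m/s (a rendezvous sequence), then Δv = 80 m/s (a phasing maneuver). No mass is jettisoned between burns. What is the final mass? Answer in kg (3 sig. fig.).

final mass ≈ 250 kg

After the first burn: m = 304 × exp(−330/2100.0) = 304 × 0.85458 = 259.792 kg.
After the second burn: m = 259.792 × exp(−80/2100.0) = 259.792 × 0.96262 = 250.081 kg.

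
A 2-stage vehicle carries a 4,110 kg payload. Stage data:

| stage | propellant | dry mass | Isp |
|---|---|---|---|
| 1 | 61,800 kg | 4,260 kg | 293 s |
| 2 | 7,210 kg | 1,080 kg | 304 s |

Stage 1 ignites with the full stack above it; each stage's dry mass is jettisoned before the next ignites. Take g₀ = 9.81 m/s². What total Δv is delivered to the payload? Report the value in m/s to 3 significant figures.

Ignition mass of stage 1 = 61,800+4,260 + 7,210+1,080 + 4,110 = 78,460 kg.
Stage 1: m₀ = 78,460 kg, m_f = 78,460 − 61,800 = 16,660 kg; Δv = 293×9.81×ln(4.709) = 2874.3×1.5496 ≈ 4454 m/s.
Stage 2: m₀ = 12,400 kg, m_f = 12,400 − 7,210 = 5,190 kg; Δv = 304×9.81×ln(2.389) = 2982.2×0.8710 ≈ 2597 m/s.
Total Δv = 4454 + 2597 = 7051 m/s.

Δv ≈ 7050 m/s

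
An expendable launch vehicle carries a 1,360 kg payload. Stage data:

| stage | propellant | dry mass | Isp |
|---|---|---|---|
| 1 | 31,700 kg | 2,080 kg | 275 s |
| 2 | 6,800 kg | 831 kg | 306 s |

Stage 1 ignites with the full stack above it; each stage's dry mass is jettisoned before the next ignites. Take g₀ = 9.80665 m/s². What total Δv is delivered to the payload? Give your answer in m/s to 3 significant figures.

Δv ≈ 7880 m/s

Ignition mass of stage 1 = 31,700+2,080 + 6,800+831 + 1,360 = 42,771 kg.
Stage 1: m₀ = 42,771 kg, m_f = 42,771 − 31,700 = 11,071 kg; Δv = 275×9.80665×ln(3.863) = 2696.8×1.3515 ≈ 3645 m/s.
Stage 2: m₀ = 8,991 kg, m_f = 8,991 − 6,800 = 2,191 kg; Δv = 306×9.80665×ln(4.104) = 3000.8×1.4119 ≈ 4237 m/s.
Total Δv = 3645 + 4237 = 7882 m/s.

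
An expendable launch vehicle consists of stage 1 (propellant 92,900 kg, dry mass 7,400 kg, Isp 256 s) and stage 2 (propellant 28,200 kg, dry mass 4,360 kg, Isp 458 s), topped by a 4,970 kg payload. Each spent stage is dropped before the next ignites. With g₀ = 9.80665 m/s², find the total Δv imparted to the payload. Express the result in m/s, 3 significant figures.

Δv ≈ 9070 m/s

Ignition mass of stage 1 = 92,900+7,400 + 28,200+4,360 + 4,970 = 137,830 kg.
Stage 1: m₀ = 137,830 kg, m_f = 137,830 − 92,900 = 44,930 kg; Δv = 256×9.80665×ln(3.068) = 2510.5×1.1209 ≈ 2814 m/s.
Stage 2: m₀ = 37,530 kg, m_f = 37,530 − 28,200 = 9,330 kg; Δv = 458×9.80665×ln(4.023) = 4491.4×1.3919 ≈ 6252 m/s.
Total Δv = 2814 + 6252 = 9066 m/s.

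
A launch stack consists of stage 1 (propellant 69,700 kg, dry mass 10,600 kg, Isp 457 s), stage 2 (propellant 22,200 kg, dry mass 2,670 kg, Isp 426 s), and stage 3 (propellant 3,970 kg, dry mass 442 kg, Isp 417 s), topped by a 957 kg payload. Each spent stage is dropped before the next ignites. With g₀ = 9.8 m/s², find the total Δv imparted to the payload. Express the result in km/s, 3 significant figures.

Δv ≈ 15.5 km/s

Ignition mass of stage 1 = 69,700+10,600 + 22,200+2,670 + 3,970+442 + 957 = 110,539 kg.
Stage 1: m₀ = 110,539 kg, m_f = 110,539 − 69,700 = 40,839 kg; Δv = 457×9.8×ln(2.707) = 4478.6×0.9957 ≈ 4459 m/s.
Stage 2: m₀ = 30,239 kg, m_f = 30,239 − 22,200 = 8,039 kg; Δv = 426×9.8×ln(3.762) = 4174.8×1.3248 ≈ 5531 m/s.
Stage 3: m₀ = 5,369 kg, m_f = 5,369 − 3,970 = 1,399 kg; Δv = 417×9.8×ln(3.838) = 4086.6×1.3449 ≈ 5496 m/s.
Total Δv = 4459 + 5531 + 5496 = 15486 m/s.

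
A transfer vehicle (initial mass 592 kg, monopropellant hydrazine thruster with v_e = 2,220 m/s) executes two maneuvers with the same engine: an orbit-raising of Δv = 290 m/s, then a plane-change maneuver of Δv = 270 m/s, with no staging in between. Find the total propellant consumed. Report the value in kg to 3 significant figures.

total propellant consumed ≈ 132 kg

After the first burn: m = 592 × exp(−290/2220.0) = 592 × 0.87754 = 519.504 kg.
After the second burn: m = 519.504 × exp(−270/2220.0) = 519.504 × 0.88548 = 460.01 kg.
Total propellant = m₀ − m_final = 592 − 460.01 = 131.99 kg.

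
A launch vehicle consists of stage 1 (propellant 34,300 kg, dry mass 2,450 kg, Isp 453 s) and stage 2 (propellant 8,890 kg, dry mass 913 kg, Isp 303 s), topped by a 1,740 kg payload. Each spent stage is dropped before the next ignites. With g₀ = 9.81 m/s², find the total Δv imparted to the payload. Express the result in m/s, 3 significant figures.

Δv ≈ 9880 m/s

Ignition mass of stage 1 = 34,300+2,450 + 8,890+913 + 1,740 = 48,293 kg.
Stage 1: m₀ = 48,293 kg, m_f = 48,293 − 34,300 = 13,993 kg; Δv = 453×9.81×ln(3.451) = 4443.9×1.2387 ≈ 5505 m/s.
Stage 2: m₀ = 11,543 kg, m_f = 11,543 − 8,890 = 2,653 kg; Δv = 303×9.81×ln(4.351) = 2972.4×1.4704 ≈ 4371 m/s.
Total Δv = 5505 + 4371 = 9876 m/s.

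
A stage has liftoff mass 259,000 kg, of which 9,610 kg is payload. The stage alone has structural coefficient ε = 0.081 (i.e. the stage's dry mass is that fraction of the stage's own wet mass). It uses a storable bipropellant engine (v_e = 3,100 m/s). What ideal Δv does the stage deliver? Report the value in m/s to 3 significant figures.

Δv ≈ 6700 m/s

Stage wet mass = m₀ − payload = 259,000 − 9,610 = 249,390 kg.
Stage dry mass = ε × stage wet mass = 0.081 × 249,390 = 20,200.6 kg.
Burnout mass m_f = stage dry + payload = 20,200.6 + 9,610 = 29,810.6 kg.
Rocket equation: Δv = v_e · ln(259,000/29,810.6) = 3100.0 × ln(8.688) = 3100.0 × 2.1620 ≈ 6702 m/s.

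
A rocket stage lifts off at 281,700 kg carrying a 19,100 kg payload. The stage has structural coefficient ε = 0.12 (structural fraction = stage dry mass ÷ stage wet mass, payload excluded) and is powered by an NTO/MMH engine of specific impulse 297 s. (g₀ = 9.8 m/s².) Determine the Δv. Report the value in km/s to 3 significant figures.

Δv ≈ 5.00 km/s

Stage wet mass = m₀ − payload = 281,700 − 19,100 = 262,600 kg.
Stage dry mass = ε × stage wet mass = 0.12 × 262,600 = 31,512 kg.
Burnout mass m_f = stage dry + payload = 31,512 + 19,100 = 50,612 kg.
v_e = Isp · g₀ = 297 × 9.8 = 2910.6 m/s.
Rocket equation: Δv = v_e · ln(281,700/50,612) = 2910.6 × ln(5.566) = 2910.6 × 1.7167 ≈ 4996 m/s.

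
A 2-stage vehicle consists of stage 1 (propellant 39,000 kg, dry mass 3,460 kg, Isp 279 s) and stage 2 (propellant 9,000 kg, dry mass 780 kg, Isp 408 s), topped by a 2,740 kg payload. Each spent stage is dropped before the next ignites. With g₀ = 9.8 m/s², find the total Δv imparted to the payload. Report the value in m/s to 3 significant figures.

Δv ≈ 8450 m/s

Ignition mass of stage 1 = 39,000+3,460 + 9,000+780 + 2,740 = 54,980 kg.
Stage 1: m₀ = 54,980 kg, m_f = 54,980 − 39,000 = 15,980 kg; Δv = 279×9.8×ln(3.441) = 2734.2×1.2356 ≈ 3378 m/s.
Stage 2: m₀ = 12,520 kg, m_f = 12,520 − 9,000 = 3,520 kg; Δv = 408×9.8×ln(3.557) = 3998.4×1.2689 ≈ 5073 m/s.
Total Δv = 3378 + 5073 = 8451 m/s.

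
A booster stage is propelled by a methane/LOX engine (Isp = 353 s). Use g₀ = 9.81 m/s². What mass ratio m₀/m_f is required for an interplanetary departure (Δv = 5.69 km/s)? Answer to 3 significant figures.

mass ratio ≈ 5.17

v_e = Isp · g₀ = 353 × 9.81 = 3462.9 m/s.
m₀/m_f = exp(Δv / v_e) = exp(5690 / 3462.9) = exp(1.6431) = 5.1713.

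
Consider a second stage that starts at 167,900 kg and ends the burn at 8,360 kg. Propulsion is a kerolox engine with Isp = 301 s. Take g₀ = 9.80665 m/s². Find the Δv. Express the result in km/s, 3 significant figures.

v_e = Isp · g₀ = 301 × 9.80665 = 2951.8 m/s.
From the ideal rocket equation, Δv = v_e · ln(m₀/m_f) = 2951.8 × ln(20.08) = 2951.8 × 2.9999 ≈ 8855.1 m/s.

Δv ≈ 8.86 km/s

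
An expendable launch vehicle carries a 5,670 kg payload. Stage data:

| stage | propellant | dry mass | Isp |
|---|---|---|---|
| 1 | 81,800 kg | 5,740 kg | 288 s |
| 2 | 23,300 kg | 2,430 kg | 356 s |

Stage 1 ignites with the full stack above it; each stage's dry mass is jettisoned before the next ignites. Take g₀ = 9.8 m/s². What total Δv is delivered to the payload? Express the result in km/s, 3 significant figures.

Ignition mass of stage 1 = 81,800+5,740 + 23,300+2,430 + 5,670 = 118,940 kg.
Stage 1: m₀ = 118,940 kg, m_f = 118,940 − 81,800 = 37,140 kg; Δv = 288×9.8×ln(3.202) = 2822.4×1.1639 ≈ 3285 m/s.
Stage 2: m₀ = 31,400 kg, m_f = 31,400 − 23,300 = 8,100 kg; Δv = 356×9.8×ln(3.877) = 3488.8×1.3549 ≈ 4727 m/s.
Total Δv = 3285 + 4727 = 8012 m/s.

Δv ≈ 8.01 km/s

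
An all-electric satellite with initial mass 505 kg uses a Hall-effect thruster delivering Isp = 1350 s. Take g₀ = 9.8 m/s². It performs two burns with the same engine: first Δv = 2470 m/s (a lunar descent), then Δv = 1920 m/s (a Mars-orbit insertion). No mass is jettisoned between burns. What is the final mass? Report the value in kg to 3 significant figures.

v_e = Isp · g₀ = 1350 × 9.8 = 13230.0 m/s.
After the first burn: m = 505 × exp(−2470/13230.0) = 505 × 0.82970 = 418.999 kg.
After the second burn: m = 418.999 × exp(−1920/13230.0) = 418.999 × 0.86491 = 362.396 kg.

final mass ≈ 362 kg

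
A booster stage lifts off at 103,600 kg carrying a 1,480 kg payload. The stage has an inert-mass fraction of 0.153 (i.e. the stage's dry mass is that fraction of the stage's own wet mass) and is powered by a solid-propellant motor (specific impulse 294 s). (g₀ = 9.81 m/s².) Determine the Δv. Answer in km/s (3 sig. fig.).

Stage wet mass = m₀ − payload = 103,600 − 1,480 = 102,120 kg.
Stage dry mass = ε × stage wet mass = 0.153 × 102,120 = 15,624.4 kg.
Burnout mass m_f = stage dry + payload = 15,624.4 + 1,480 = 17,104.4 kg.
v_e = Isp · g₀ = 294 × 9.81 = 2884.1 m/s.
Δv = v_e · ln(103,600/17,104.4) = 2884.1 × ln(6.057) = 2884.1 × 1.8012 ≈ 5195 m/s.

Δv ≈ 5.19 km/s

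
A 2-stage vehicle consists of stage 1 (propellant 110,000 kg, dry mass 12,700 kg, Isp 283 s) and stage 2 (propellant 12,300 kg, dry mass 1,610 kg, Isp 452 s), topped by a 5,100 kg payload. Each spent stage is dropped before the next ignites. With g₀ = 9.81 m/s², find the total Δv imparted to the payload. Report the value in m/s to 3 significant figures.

Δv ≈ 8770 m/s

Ignition mass of stage 1 = 110,000+12,700 + 12,300+1,610 + 5,100 = 141,710 kg.
Stage 1: m₀ = 141,710 kg, m_f = 141,710 − 110,000 = 31,710 kg; Δv = 283×9.81×ln(4.469) = 2776.2×1.4972 ≈ 4156 m/s.
Stage 2: m₀ = 19,010 kg, m_f = 19,010 − 12,300 = 6,710 kg; Δv = 452×9.81×ln(2.833) = 4434.1×1.0414 ≈ 4618 m/s.
Total Δv = 4156 + 4618 = 8774 m/s.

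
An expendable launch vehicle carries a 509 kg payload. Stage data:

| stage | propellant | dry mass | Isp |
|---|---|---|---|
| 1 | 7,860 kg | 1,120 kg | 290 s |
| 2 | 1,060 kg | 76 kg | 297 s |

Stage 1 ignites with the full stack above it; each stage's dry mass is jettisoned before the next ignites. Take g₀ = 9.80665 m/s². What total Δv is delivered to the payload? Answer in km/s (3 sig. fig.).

Ignition mass of stage 1 = 7,860+1,120 + 1,060+76 + 509 = 10,625 kg.
Stage 1: m₀ = 10,625 kg, m_f = 10,625 − 7,860 = 2,765 kg; Δv = 290×9.80665×ln(3.843) = 2843.9×1.3462 ≈ 3828 m/s.
Stage 2: m₀ = 1,645 kg, m_f = 1,645 − 1,060 = 585 kg; Δv = 297×9.80665×ln(2.812) = 2912.6×1.0339 ≈ 3011 m/s.
Total Δv = 3828 + 3011 = 6839 m/s.

Δv ≈ 6.84 km/s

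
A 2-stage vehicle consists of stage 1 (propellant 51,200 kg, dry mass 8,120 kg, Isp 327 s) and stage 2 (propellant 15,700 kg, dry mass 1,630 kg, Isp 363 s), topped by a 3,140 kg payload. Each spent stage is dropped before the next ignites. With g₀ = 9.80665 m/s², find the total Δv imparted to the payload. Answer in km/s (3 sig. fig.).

Δv ≈ 8.48 km/s

Ignition mass of stage 1 = 51,200+8,120 + 15,700+1,630 + 3,140 = 79,790 kg.
Stage 1: m₀ = 79,790 kg, m_f = 79,790 − 51,200 = 28,590 kg; Δv = 327×9.80665×ln(2.791) = 3206.8×1.0263 ≈ 3291 m/s.
Stage 2: m₀ = 20,470 kg, m_f = 20,470 − 15,700 = 4,770 kg; Δv = 363×9.80665×ln(4.291) = 3559.8×1.4566 ≈ 5185 m/s.
Total Δv = 3291 + 5185 = 8476 m/s.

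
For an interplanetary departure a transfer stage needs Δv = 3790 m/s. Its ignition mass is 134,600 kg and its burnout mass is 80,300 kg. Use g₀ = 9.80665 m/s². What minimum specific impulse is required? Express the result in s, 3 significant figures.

ln(m₀/m_f) = ln(134600/80300) = ln(1.676) = 0.5165.
Rocket equation: v_e = Δv / ln(m₀/m_f) = 3790 / 0.5165 = 7337.3 m/s.
Isp = v_e / g₀ = 7337.3 / 9.80665 = 748.2 s.

Isp ≈ 748 s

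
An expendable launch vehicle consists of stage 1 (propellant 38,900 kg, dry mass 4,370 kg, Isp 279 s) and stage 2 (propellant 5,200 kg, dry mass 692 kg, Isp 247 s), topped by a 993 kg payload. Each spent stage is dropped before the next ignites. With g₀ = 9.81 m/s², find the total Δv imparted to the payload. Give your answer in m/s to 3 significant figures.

Ignition mass of stage 1 = 38,900+4,370 + 5,200+692 + 993 = 50,155 kg.
Stage 1: m₀ = 50,155 kg, m_f = 50,155 − 38,900 = 11,255 kg; Δv = 279×9.81×ln(4.456) = 2737.0×1.4943 ≈ 4090 m/s.
Stage 2: m₀ = 6,885 kg, m_f = 6,885 − 5,200 = 1,685 kg; Δv = 247×9.81×ln(4.086) = 2423.1×1.4076 ≈ 3411 m/s.
Total Δv = 4090 + 3411 = 7501 m/s.

Δv ≈ 7500 m/s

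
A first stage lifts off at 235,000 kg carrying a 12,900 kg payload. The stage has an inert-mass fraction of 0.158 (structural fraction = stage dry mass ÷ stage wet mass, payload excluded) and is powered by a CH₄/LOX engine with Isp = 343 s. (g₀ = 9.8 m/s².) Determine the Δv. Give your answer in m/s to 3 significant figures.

Stage wet mass = m₀ − payload = 235,000 − 12,900 = 222,100 kg.
Stage dry mass = ε × stage wet mass = 0.158 × 222,100 = 35,091.8 kg.
Burnout mass m_f = stage dry + payload = 35,091.8 + 12,900 = 47,991.8 kg.
v_e = Isp · g₀ = 343 × 9.8 = 3361.4 m/s.
By the Tsiolkovsky rocket equation, Δv = v_e · ln(235,000/47,991.8) = 3361.4 × ln(4.897) = 3361.4 × 1.5886 ≈ 5340 m/s.

Δv ≈ 5340 m/s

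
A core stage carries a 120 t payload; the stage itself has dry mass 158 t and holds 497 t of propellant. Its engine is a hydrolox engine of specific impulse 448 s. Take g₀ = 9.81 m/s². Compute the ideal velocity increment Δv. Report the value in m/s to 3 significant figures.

v_e = Isp · g₀ = 448 × 9.81 = 4394.9 m/s.
m₀ = payload + dry + propellant = 120 + 158 + 497 = 775 t.
m_f = payload + dry = 120 + 158 = 278 t.
Δv = v_e · ln(m₀/m_f) = 4394.9 × ln(2.788) = 4394.9 × 1.0252 ≈ 4505.8 m/s.

Δv ≈ 4510 m/s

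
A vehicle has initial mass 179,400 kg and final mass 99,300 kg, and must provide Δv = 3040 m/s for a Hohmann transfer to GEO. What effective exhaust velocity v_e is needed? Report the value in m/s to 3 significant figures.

ln(m₀/m_f) = ln(179400/99300) = ln(1.807) = 0.5915.
By the Tsiolkovsky rocket equation, v_e = Δv / ln(m₀/m_f) = 3040 / 0.5915 = 5139.7 m/s.

v_e ≈ 5140 m/s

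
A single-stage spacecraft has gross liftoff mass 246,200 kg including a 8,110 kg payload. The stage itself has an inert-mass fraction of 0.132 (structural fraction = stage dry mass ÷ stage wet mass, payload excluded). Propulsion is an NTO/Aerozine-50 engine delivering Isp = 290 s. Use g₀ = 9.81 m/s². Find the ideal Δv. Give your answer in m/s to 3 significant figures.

Stage wet mass = m₀ − payload = 246,200 − 8,110 = 238,090 kg.
Stage dry mass = ε × stage wet mass = 0.132 × 238,090 = 31,427.9 kg.
Burnout mass m_f = stage dry + payload = 31,427.9 + 8,110 = 39,537.9 kg.
v_e = Isp · g₀ = 290 × 9.81 = 2844.9 m/s.
Rocket equation: Δv = v_e · ln(246,200/39,537.9) = 2844.9 × ln(6.227) = 2844.9 × 1.8289 ≈ 5203 m/s.

Δv ≈ 5200 m/s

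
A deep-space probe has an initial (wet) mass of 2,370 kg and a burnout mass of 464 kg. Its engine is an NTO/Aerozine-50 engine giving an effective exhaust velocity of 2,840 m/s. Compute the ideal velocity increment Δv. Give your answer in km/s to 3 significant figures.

Δv = v_e · ln(m₀/m_f) = 2840.0 × ln(5.108) = 2840.0 × 1.6308 ≈ 4631.4 m/s.

Δv ≈ 4.63 km/s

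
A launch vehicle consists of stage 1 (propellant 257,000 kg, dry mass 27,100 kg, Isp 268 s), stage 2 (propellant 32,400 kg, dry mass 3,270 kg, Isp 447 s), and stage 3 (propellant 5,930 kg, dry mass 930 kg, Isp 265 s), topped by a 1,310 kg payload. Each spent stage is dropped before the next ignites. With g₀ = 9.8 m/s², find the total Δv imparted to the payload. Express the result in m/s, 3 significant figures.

Δv ≈ 13300 m/s

Ignition mass of stage 1 = 257,000+27,100 + 32,400+3,270 + 5,930+930 + 1,310 = 327,940 kg.
Stage 1: m₀ = 327,940 kg, m_f = 327,940 − 257,000 = 70,940 kg; Δv = 268×9.8×ln(4.623) = 2626.4×1.5310 ≈ 4021 m/s.
Stage 2: m₀ = 43,840 kg, m_f = 43,840 − 32,400 = 11,440 kg; Δv = 447×9.8×ln(3.832) = 4380.6×1.3434 ≈ 5885 m/s.
Stage 3: m₀ = 8,170 kg, m_f = 8,170 − 5,930 = 2,240 kg; Δv = 265×9.8×ln(3.647) = 2597.0×1.2940 ≈ 3360 m/s.
Total Δv = 4021 + 5885 + 3360 = 13266 m/s.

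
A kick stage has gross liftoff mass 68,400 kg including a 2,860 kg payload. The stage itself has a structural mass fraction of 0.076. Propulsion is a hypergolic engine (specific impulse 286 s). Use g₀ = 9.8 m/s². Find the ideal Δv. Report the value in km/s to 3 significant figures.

Stage wet mass = m₀ − payload = 68,400 − 2,860 = 65,540 kg.
Stage dry mass = ε × stage wet mass = 0.076 × 65,540 = 4,981.04 kg.
Burnout mass m_f = stage dry + payload = 4,981.04 + 2,860 = 7,841.04 kg.
v_e = Isp · g₀ = 286 × 9.8 = 2802.8 m/s.
By the Tsiolkovsky rocket equation, Δv = v_e · ln(68,400/7,841.04) = 2802.8 × ln(8.723) = 2802.8 × 2.1660 ≈ 6071 m/s.

Δv ≈ 6.07 km/s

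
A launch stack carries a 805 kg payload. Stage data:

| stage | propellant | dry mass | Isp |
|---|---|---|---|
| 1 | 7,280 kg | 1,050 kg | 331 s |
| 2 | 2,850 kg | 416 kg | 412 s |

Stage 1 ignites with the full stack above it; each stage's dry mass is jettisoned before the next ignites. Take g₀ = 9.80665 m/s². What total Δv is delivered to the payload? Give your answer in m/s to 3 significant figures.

Ignition mass of stage 1 = 7,280+1,050 + 2,850+416 + 805 = 12,401 kg.
Stage 1: m₀ = 12,401 kg, m_f = 12,401 − 7,280 = 5,121 kg; Δv = 331×9.80665×ln(2.422) = 3246.0×0.8844 ≈ 2871 m/s.
Stage 2: m₀ = 4,071 kg, m_f = 4,071 − 2,850 = 1,221 kg; Δv = 412×9.80665×ln(3.334) = 4040.3×1.2042 ≈ 4865 m/s.
Total Δv = 2871 + 4865 = 7736 m/s.

Δv ≈ 7740 m/s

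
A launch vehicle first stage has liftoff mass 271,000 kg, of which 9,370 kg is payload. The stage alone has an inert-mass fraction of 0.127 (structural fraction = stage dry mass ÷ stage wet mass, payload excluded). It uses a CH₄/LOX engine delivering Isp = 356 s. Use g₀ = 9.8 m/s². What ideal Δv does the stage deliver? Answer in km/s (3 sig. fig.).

Δv ≈ 6.46 km/s

Stage wet mass = m₀ − payload = 271,000 − 9,370 = 261,630 kg.
Stage dry mass = ε × stage wet mass = 0.127 × 261,630 = 33,227 kg.
Burnout mass m_f = stage dry + payload = 33,227 + 9,370 = 42,597 kg.
v_e = Isp · g₀ = 356 × 9.8 = 3488.8 m/s.
Using Δv = v_e ln(m₀/m_f): Δv = v_e · ln(271,000/42,597) = 3488.8 × ln(6.362) = 3488.8 × 1.8503 ≈ 6455 m/s.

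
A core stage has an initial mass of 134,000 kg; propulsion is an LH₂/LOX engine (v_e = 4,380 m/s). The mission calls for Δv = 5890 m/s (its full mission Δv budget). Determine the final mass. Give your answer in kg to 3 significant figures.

final mass ≈ 34900 kg

m₀/m_f = exp(Δv / v_e) = exp(5890 / 4380.0) = exp(1.3447) = 3.8372.
m_f = m₀ / 3.8372 = 134,000 / 3.8372 = 34,921.3 kg.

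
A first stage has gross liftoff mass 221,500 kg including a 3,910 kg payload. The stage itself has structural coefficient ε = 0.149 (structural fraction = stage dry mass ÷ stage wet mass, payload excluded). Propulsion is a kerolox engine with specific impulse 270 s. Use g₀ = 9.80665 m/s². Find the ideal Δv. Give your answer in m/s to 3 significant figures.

Stage wet mass = m₀ − payload = 221,500 − 3,910 = 217,590 kg.
Stage dry mass = ε × stage wet mass = 0.149 × 217,590 = 32,420.9 kg.
Burnout mass m_f = stage dry + payload = 32,420.9 + 3,910 = 36,330.9 kg.
v_e = Isp · g₀ = 270 × 9.80665 = 2647.8 m/s.
Δv = v_e · ln(221,500/36,330.9) = 2647.8 × ln(6.097) = 2647.8 × 1.8078 ≈ 4787 m/s.

Δv ≈ 4790 m/s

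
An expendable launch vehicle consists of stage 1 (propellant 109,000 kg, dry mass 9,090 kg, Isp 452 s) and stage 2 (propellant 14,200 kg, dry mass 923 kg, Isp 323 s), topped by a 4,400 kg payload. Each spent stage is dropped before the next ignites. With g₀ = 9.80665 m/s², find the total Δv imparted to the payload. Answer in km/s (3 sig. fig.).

Ignition mass of stage 1 = 109,000+9,090 + 14,200+923 + 4,400 = 137,613 kg.
Stage 1: m₀ = 137,613 kg, m_f = 137,613 − 109,000 = 28,613 kg; Δv = 452×9.80665×ln(4.809) = 4432.6×1.5706 ≈ 6962 m/s.
Stage 2: m₀ = 19,523 kg, m_f = 19,523 − 14,200 = 5,323 kg; Δv = 323×9.80665×ln(3.668) = 3167.5×1.2996 ≈ 4116 m/s.
Total Δv = 6962 + 4116 = 11078 m/s.

Δv ≈ 11.1 km/s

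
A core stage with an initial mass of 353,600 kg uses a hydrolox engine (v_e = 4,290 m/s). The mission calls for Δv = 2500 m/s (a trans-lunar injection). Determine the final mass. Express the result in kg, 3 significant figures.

By the Tsiolkovsky rocket equation, m₀/m_f = exp(Δv / v_e) = exp(2500 / 4290.0) = exp(0.5828) = 1.7910.
m_f = m₀ / 1.7910 = 353,600 / 1.7910 = 197,432 kg.

final mass ≈ 197000 kg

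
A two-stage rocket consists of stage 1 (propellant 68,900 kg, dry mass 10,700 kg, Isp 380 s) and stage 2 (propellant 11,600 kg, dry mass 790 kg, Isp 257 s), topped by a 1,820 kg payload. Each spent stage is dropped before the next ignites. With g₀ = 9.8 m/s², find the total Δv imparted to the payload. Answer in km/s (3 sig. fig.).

Δv ≈ 9.21 km/s

Ignition mass of stage 1 = 68,900+10,700 + 11,600+790 + 1,820 = 93,810 kg.
Stage 1: m₀ = 93,810 kg, m_f = 93,810 − 68,900 = 24,910 kg; Δv = 380×9.8×ln(3.766) = 3724.0×1.3260 ≈ 4938 m/s.
Stage 2: m₀ = 14,210 kg, m_f = 14,210 − 11,600 = 2,610 kg; Δv = 257×9.8×ln(5.444) = 2518.6×1.6946 ≈ 4268 m/s.
Total Δv = 4938 + 4268 = 9206 m/s.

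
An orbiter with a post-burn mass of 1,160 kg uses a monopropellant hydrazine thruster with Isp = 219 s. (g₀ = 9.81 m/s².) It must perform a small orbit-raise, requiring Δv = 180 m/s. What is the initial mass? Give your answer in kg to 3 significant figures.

v_e = Isp · g₀ = 219 × 9.81 = 2148.4 m/s.
Rocket equation: m₀/m_f = exp(Δv / v_e) = exp(180 / 2148.4) = exp(0.0838) = 1.0874.
m₀ = m_f × 1.0874 = 1,160 × 1.0874 = 1,261.38 kg.

initial mass ≈ 1260 kg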